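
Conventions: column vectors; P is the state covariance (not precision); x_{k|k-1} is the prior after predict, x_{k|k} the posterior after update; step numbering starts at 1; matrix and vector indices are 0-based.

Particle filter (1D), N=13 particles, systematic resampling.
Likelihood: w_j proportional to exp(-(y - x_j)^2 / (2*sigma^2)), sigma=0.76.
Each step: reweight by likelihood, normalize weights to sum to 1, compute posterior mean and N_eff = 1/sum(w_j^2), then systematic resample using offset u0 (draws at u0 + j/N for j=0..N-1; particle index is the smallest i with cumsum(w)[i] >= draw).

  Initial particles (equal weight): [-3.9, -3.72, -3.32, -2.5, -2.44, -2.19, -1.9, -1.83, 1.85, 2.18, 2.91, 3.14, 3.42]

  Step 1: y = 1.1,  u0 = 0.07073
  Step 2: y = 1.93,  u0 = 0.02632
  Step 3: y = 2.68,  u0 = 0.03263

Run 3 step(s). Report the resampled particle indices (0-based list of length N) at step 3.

resampled_idx = [0, 1, 2, 4, 5, 6, 7, 8, 9, 10, 11, 11, 12]

step 1: w=[0.0000, 0.0000, 0.0000, 0.0000, 0.0000, 0.0001, 0.0004, 0.0006, 0.5714, 0.3388, 0.0546, 0.0253, 0.0088]  mean=2.0622  Neff=2.2470  idx=[8, 8, 8, 8, 8, 8, 8, 9, 9, 9, 9, 10, 12]
step 2: w=[0.0878, 0.0878, 0.0878, 0.0878, 0.0878, 0.0878, 0.0878, 0.0836, 0.0836, 0.0836, 0.0836, 0.0384, 0.0129]  mean=2.0213  Neff=11.9758  idx=[0, 1, 2, 2, 3, 4, 5, 6, 7, 8, 9, 10, 11]
step 3: w=[0.0642, 0.0642, 0.0642, 0.0642, 0.0642, 0.0642, 0.0642, 0.0642, 0.0938, 0.0938, 0.0938, 0.0938, 0.1113]  mean=2.0918  Neff=12.4149  idx=[0, 1, 2, 4, 5, 6, 7, 8, 9, 10, 11, 11, 12]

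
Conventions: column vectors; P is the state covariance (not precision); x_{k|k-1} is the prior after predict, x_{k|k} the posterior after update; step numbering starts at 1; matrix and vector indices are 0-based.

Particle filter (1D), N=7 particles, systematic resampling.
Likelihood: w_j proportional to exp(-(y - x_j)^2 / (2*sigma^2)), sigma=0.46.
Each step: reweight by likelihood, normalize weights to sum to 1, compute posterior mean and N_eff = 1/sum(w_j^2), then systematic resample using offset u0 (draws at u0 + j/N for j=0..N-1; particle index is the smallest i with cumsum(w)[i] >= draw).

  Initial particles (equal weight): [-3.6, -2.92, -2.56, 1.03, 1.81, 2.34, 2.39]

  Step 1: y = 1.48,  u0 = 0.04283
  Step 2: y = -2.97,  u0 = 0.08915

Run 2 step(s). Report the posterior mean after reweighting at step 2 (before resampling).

post_mean = 1.0300

step 1: w=[0.0000, 0.0000, 0.0000, 0.3628, 0.4526, 0.1020, 0.0827]  mean=1.6291  Neff=2.8277  idx=[3, 3, 3, 4, 4, 4, 5]
step 2: w=[0.3333, 0.3333, 0.3333, 0.0000, 0.0000, 0.0000, 0.0000]  mean=1.0300  Neff=3.0000  idx=[0, 0, 1, 1, 1, 2, 2]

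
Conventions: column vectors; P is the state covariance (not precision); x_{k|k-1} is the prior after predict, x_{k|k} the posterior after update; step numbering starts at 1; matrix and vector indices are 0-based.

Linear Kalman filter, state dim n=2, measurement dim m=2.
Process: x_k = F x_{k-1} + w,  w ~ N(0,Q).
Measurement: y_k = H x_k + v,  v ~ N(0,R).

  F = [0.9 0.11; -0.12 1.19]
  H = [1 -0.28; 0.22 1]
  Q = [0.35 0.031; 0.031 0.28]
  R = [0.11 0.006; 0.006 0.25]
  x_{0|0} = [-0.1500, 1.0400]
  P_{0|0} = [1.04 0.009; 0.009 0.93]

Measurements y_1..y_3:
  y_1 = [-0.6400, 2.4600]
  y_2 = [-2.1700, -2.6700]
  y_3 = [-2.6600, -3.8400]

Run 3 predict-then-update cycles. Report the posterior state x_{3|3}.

step 1: x^-=[-0.0206, 1.2556]  P^-=[1.2054 0.0499; 0.0499 1.6094]  S=[1.4136 -0.1326; -0.1326 1.9397]  K=[0.8636 0.2215; -0.2064 0.8213]  nu=[-0.2678, 1.2089]  x^+=[0.0159, 2.3037]  P^+=[0.1067 0.0371; 0.0371 0.1959]
step 2: x^-=[0.2677, 2.7395]  P^-=[0.4461 0.0843; 0.0843 0.5484]  S=[0.5519 0.0298; 0.0298 0.8571]  K=[0.7555 0.1867; -0.1614 0.6671]  nu=[-1.6706, -5.4684]  x^+=[-2.0154, -0.6387]  P^+=[0.0928 0.0308; 0.0308 0.1590]
step 3: x^-=[-1.8842, -0.5183]  P^-=[0.4332 0.0744; 0.0744 0.4977]  S=[0.5406 0.0317; 0.0317 0.8014]  K=[0.7522 0.1819; -0.1583 0.6477]  nu=[-0.9210, -2.9072]  x^+=[-3.1058, -2.2556]  P^+=[0.0922 0.0297; 0.0297 0.1544]

x_post = [-3.1058, -2.2556]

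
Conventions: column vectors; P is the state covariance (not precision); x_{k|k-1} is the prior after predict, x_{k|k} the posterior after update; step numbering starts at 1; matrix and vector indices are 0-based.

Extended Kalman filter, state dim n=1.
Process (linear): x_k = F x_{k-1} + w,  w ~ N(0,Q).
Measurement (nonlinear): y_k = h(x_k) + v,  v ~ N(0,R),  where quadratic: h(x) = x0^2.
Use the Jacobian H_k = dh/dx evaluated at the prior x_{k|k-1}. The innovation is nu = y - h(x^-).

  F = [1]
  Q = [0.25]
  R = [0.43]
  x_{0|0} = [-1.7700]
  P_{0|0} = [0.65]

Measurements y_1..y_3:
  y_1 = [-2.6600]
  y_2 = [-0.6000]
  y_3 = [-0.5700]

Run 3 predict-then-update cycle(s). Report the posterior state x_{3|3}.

x_post = [0.0154]

step 1: x^-=[-1.7700]  P^-=[0.9000]  H_jac=[-3.5400]  S=[11.7084]  K=[-0.2721]  nu=[-5.7929]  x^+=[-0.1937]  P^+=[0.0331]
step 2: x^-=[-0.1937]  P^-=[0.2831]  H_jac=[-0.3874]  S=[0.4725]  K=[-0.2321]  nu=[-0.6375]  x^+=[-0.0457]  P^+=[0.2576]
step 3: x^-=[-0.0457]  P^-=[0.5076]  H_jac=[-0.0915]  S=[0.4342]  K=[-0.1069]  nu=[-0.5721]  x^+=[0.0154]  P^+=[0.5026]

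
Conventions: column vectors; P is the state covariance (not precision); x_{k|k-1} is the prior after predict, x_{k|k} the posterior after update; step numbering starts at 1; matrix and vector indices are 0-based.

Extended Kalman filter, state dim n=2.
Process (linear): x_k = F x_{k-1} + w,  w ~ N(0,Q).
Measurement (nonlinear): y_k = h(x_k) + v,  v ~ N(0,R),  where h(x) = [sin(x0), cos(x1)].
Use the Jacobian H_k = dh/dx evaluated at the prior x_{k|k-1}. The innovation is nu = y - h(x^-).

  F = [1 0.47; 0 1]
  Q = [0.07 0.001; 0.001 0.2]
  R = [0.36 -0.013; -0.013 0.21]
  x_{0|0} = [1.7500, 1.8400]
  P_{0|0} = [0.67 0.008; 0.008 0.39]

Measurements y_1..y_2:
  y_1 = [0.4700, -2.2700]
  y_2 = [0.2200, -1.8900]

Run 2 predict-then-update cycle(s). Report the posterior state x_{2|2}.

step 1: x^-=[2.6148, 1.8400]  P^-=[0.8337 0.1923; 0.1923 0.5900]  H_jac=[-0.8644 0.0000; 0.0000 -0.9640]  S=[0.9829 0.1472; 0.1472 0.7583]  K=[-0.7174 -0.1052; -0.0585 -0.7387]  nu=[-0.0328, -2.0040]  x^+=[2.8491, 3.3223]  P^+=[0.2972 0.0132; 0.0132 0.1601]
step 2: x^-=[4.4106, 3.3223]  P^-=[0.4150 0.0895; 0.0895 0.3601]  H_jac=[-0.2973 0.0000; 0.0000 0.1798]  S=[0.3967 -0.0178; -0.0178 0.2216]  K=[-0.3089 0.0478; -0.0542 0.2877]  nu=[1.1748, -0.9063]  x^+=[4.0044, 2.9979]  P^+=[0.3761 0.0782; 0.0782 0.3401]

x_post = [4.0044, 2.9979]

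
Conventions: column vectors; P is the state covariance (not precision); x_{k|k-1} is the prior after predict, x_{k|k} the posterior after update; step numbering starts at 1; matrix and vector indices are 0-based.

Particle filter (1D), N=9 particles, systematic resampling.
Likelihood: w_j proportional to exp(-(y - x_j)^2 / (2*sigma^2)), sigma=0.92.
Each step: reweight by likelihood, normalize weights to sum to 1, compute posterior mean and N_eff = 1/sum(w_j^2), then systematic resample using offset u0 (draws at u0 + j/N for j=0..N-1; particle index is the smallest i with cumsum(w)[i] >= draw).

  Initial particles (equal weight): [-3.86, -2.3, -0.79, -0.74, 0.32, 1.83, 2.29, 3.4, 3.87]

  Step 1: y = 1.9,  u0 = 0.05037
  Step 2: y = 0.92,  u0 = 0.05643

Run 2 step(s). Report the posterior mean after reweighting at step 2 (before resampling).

post_mean = 1.6608

step 1: w=[0.0000, 0.0000, 0.0055, 0.0064, 0.0902, 0.3932, 0.3604, 0.1044, 0.0398]  mean=2.0737  Neff=3.2764  idx=[4, 5, 5, 5, 5, 6, 6, 6, 7]
step 2: w=[0.1890, 0.1433, 0.1433, 0.1433, 0.1433, 0.0771, 0.0771, 0.0771, 0.0062]  mean=1.6608  Neff=7.3634  idx=[0, 0, 1, 2, 3, 3, 4, 5, 7]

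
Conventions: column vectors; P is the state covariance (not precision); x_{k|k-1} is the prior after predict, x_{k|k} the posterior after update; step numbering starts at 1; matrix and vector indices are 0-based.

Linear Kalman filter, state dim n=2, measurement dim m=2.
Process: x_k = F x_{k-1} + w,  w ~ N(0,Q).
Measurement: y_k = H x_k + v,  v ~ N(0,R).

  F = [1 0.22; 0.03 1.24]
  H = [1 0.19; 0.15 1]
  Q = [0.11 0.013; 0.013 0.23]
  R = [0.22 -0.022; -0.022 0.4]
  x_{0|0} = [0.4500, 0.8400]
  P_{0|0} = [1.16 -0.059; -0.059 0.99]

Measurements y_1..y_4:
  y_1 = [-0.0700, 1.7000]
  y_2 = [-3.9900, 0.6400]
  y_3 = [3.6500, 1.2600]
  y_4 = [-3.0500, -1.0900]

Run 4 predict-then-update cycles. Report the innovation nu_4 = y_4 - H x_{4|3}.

step 1: x^-=[0.6348, 1.0551]  P^-=[1.2920 0.2443; 0.2443 1.7489]  S=[1.6679 0.7554; 0.7554 2.2512]  K=[0.8423 -0.0880; -0.0159 0.7985]  nu=[-0.9053, 0.5497]  x^+=[-0.1761, 1.5084]  P^+=[0.2032 -0.0842; -0.0842 0.3324]
step 2: x^-=[0.1558, 1.8651]  P^-=[0.2923 0.0048; 0.0048 0.7350]  S=[0.5406 0.1664; 0.1664 1.1430]  K=[0.5540 -0.0381; 0.0723 0.6331]  nu=[-4.5002, -1.2485]  x^+=[-2.2899, 0.7494]  P^+=[0.1317 -0.0472; -0.0472 0.2587]
step 3: x^-=[-2.1250, 0.8606]  P^-=[0.2335 0.0287; 0.0287 0.6244]  S=[0.4869 0.1612; 0.1612 1.0383]  K=[0.4958 -0.0156; 0.1077 0.5888]  nu=[5.6115, 0.7182]  x^+=[0.6461, 1.8878]  P^+=[0.1160 -0.0345; -0.0345 0.2383]
step 4: x^-=[1.0615, 2.3603]  P^-=[0.2223 0.0384; 0.0384 0.5940]  S=[0.4784 0.1637; 0.1637 1.0105]  K=[0.4825 -0.0071; 0.1198 0.5741]  nu=[-4.5599, -3.6095]  x^+=[-1.1127, -0.2581]  P^+=[0.1121 -0.0303; -0.0303 0.2316]

innov = [-4.5599, -3.6095]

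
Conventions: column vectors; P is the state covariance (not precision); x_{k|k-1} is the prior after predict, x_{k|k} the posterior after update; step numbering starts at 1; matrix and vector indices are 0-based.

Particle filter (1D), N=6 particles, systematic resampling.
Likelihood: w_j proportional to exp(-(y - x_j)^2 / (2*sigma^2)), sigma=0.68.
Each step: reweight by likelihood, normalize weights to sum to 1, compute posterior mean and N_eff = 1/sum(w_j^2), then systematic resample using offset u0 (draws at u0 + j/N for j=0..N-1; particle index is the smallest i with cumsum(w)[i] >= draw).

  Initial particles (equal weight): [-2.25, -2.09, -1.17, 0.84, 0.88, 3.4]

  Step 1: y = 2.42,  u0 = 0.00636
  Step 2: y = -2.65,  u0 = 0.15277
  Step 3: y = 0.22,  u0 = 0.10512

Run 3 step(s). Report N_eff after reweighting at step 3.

step 1: w=[0.0000, 0.0000, 0.0000, 0.1350, 0.1545, 0.7105]  mean=2.6652  Neff=1.8283  idx=[3, 4, 5, 5, 5, 5]
step 2: w=[0.5753, 0.4247, 0.0000, 0.0000, 0.0000, 0.0000]  mean=0.8570  Neff=1.9556  idx=[0, 0, 0, 1, 1, 1]
step 3: w=[0.1713, 0.1713, 0.1713, 0.1621, 0.1621, 0.1621]  mean=0.8594  Neff=5.9954  idx=[0, 1, 2, 3, 4, 5]

N_eff = 5.9954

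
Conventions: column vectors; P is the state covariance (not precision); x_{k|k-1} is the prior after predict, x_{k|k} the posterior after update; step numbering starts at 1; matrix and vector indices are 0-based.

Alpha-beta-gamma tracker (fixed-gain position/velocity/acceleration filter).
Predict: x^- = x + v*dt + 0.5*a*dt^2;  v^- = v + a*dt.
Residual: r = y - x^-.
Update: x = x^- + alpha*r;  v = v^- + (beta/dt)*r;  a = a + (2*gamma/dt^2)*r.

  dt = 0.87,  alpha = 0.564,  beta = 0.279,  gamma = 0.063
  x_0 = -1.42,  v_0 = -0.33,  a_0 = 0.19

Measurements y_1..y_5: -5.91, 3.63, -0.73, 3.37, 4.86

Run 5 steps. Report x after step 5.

x_post = 5.0104

step 1: x_pred=-1.6352  r=-4.2748  x^+=-4.0462  v^+=-1.5356  a^+=-0.5216
step 2: x_pred=-5.5796  r=9.2096  x^+=-0.3854  v^+=0.9640  a^+=1.0115
step 3: x_pred=0.8361  r=-1.5661  x^+=-0.0472  v^+=1.3418  a^+=0.7508
step 4: x_pred=1.4043  r=1.9657  x^+=2.5130  v^+=2.6253  a^+=1.0780
step 5: x_pred=5.2049  r=-0.3449  x^+=5.0104  v^+=3.4526  a^+=1.0206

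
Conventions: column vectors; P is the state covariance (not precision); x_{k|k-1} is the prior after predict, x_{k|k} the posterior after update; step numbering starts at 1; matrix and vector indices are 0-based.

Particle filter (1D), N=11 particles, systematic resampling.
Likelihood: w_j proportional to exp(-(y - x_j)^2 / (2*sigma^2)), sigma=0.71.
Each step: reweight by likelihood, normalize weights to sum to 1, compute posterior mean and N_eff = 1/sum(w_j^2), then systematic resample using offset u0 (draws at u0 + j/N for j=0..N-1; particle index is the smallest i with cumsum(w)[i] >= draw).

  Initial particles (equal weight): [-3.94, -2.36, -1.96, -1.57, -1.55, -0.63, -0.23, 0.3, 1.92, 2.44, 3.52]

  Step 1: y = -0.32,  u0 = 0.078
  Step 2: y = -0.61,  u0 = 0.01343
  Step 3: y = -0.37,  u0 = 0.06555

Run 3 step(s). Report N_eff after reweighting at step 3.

N_eff = 10.3424

step 1: w=[0.0000, 0.0052, 0.0223, 0.0682, 0.0717, 0.2921, 0.3187, 0.2194, 0.0022, 0.0002, 0.0000]  mean=-0.4609  Neff=4.0753  idx=[3, 5, 5, 5, 5, 6, 6, 6, 7, 7, 7]
step 2: w=[0.0482, 0.1202, 0.1202, 0.1202, 0.1202, 0.1042, 0.1042, 0.1042, 0.0529, 0.0529, 0.0529]  mean=-0.4028  Neff=9.8985  idx=[0, 1, 2, 2, 3, 4, 5, 6, 7, 7, 9]
step 3: w=[0.0253, 0.0987, 0.0987, 0.0987, 0.0987, 0.0987, 0.1035, 0.1035, 0.1035, 0.1035, 0.0676]  mean=-0.4254  Neff=10.3424  idx=[1, 2, 3, 4, 5, 6, 6, 7, 8, 9, 10]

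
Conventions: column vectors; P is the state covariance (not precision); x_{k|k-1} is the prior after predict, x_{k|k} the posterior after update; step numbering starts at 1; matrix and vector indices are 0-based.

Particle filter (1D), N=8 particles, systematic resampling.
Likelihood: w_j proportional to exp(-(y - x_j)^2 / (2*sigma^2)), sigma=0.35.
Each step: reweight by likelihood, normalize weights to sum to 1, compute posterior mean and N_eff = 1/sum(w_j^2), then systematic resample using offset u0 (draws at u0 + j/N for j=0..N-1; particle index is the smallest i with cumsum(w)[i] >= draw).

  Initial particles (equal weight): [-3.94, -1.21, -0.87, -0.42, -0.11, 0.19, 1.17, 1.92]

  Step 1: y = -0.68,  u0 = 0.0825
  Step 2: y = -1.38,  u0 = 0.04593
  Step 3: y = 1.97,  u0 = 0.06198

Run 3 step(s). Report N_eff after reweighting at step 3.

N_eff = 4.0019

step 1: w=[0.0000, 0.1412, 0.3834, 0.3372, 0.1180, 0.0202, 0.0000, 0.0000]  mean=-0.6552  Neff=3.3901  idx=[1, 2, 2, 2, 3, 3, 3, 4]
step 2: w=[0.4449, 0.1732, 0.1732, 0.1732, 0.0116, 0.0116, 0.0116, 0.0007]  mean=-1.0050  Neff=3.4685  idx=[0, 0, 0, 0, 1, 2, 3, 3]
step 3: w=[0.0001, 0.0001, 0.0001, 0.0001, 0.2499, 0.2499, 0.2499, 0.2499]  mean=-0.8701  Neff=4.0019  idx=[4, 4, 5, 5, 6, 6, 7, 7]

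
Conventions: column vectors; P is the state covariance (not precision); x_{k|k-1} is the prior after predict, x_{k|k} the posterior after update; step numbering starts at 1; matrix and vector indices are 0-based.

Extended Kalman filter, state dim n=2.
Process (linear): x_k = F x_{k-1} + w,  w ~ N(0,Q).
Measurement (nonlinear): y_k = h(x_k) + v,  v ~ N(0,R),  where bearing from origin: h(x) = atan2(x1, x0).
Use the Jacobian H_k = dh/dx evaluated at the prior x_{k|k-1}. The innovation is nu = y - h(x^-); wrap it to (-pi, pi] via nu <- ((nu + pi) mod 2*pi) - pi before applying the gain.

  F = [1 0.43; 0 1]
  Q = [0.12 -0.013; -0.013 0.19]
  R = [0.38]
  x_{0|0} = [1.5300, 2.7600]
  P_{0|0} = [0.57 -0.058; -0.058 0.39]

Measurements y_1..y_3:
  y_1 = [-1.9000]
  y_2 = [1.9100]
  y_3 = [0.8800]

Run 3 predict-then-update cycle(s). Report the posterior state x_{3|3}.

step 1: x^-=[2.7168, 2.7600]  P^-=[0.7122 0.0967; 0.0967 0.5800]  H_jac=[-0.1840 0.1811]  S=[0.4167]  K=[-0.2725; 0.2094]  nu=[-2.6933]  x^+=[3.4507, 2.1960]  P^+=[0.6813 0.1205; 0.1205 0.5617]
step 2: x^-=[4.3950, 2.1960]  P^-=[1.0088 0.3490; 0.3490 0.7517]  H_jac=[-0.0910 0.1821]  S=[0.4017]  K=[-0.0703; 0.2617]  nu=[1.4466]  x^+=[4.2933, 2.5745]  P^+=[1.0068 0.3564; 0.3564 0.7242]
step 3: x^-=[5.4004, 2.5745]  P^-=[1.5672 0.6548; 0.6548 0.9142]  H_jac=[-0.0719 0.1509]  S=[0.3947]  K=[-0.0353; 0.2301]  nu=[0.4351]  x^+=[5.3850, 2.6747]  P^+=[1.5667 0.6580; 0.6580 0.8933]

x_post = [5.3850, 2.6747]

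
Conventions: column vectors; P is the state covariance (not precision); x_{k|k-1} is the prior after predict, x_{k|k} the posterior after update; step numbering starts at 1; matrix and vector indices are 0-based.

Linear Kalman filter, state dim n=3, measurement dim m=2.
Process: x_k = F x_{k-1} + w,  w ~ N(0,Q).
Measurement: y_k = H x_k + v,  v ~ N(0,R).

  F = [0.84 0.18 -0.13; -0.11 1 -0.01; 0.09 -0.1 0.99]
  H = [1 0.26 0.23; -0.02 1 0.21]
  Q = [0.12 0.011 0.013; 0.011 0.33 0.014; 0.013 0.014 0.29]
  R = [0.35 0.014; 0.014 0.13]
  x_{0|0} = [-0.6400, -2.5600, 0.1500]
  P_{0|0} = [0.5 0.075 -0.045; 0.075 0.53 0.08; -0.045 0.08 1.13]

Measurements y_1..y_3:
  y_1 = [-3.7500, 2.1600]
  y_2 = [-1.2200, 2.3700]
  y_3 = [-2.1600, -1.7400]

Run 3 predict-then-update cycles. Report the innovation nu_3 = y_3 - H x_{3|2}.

step 1: x^-=[-1.0179, -2.4911, 0.3469]  P^-=[0.5378 0.1124 -0.1309; 0.1124 0.8480 0.0367; -0.1309 0.0367 1.3817]  S=[1.0209 0.3858; 0.3858 1.0511]  K=[0.5797 -0.1422; 0.0319 0.8002; 0.0859 0.2819]  nu=[-2.1642, 4.5579]  x^+=[-2.9209, 1.0871, 1.4457]  P^+=[0.2371 0.0359 -0.1979; 0.0359 0.1542 -0.2332; -0.1979 -0.2332 1.2719]
step 2: x^-=[-2.4458, 1.3940, 1.0596]  P^-=[0.3788 0.0775 -0.3448; 0.0775 0.4835 -0.2221; -0.3448 -0.2221 1.5503]  S=[0.6986 0.1501; 0.1501 0.5885]  K=[0.4850 -0.1279; 0.0623 0.7238; -0.1123 0.2161]  nu=[0.6197, 0.7046]  x^+=[-2.2354, 1.9425, 1.1423]  P^+=[0.2234 0.0594 -0.3084; 0.0594 0.1590 -0.2991; -0.3084 -0.2991 1.5213]
step 3: x^-=[-1.6766, 2.1770, 0.7355]  P^-=[0.4078 0.1073 -0.4828; 0.1073 0.4841 -0.2757; -0.4828 -0.2757 1.7876]  S=[0.6858 0.1471; 0.1471 0.5770]  K=[0.5017 -0.1319; 0.0950 0.7106; -0.2641 0.2568]  nu=[-1.2186, -4.1050]  x^+=[-1.7467, -0.8558, 0.0032]  P^+=[0.2447 0.0780 -0.3965; 0.0780 0.1666 -0.3398; -0.3965 -0.3398 1.7217]

innov = [-1.2186, -4.1050]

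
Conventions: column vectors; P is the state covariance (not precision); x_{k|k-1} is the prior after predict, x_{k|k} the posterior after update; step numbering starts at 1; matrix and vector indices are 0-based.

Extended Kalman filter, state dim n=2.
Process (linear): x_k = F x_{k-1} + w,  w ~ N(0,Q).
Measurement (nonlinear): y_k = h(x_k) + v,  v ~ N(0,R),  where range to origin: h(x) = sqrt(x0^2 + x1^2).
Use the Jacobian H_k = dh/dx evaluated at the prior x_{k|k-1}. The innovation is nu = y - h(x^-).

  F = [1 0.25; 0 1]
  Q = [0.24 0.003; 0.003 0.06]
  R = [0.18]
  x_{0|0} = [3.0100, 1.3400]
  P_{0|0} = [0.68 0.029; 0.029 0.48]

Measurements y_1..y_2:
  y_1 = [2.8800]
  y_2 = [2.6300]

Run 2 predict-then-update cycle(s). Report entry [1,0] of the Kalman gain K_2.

K[1,0] = 0.2805

step 1: x^-=[3.3450, 1.3400]  P^-=[0.9645 0.1520; 0.1520 0.5400]  H_jac=[0.9283 0.3719]  S=[1.1907]  K=[0.7994; 0.2871]  nu=[-0.7234]  x^+=[2.7667, 1.1323]  P^+=[0.2036 -0.1213; -0.1213 0.4418]
step 2: x^-=[3.0498, 1.1323]  P^-=[0.4106 -0.0079; -0.0079 0.5018]  H_jac=[0.9375 0.3481]  S=[0.5965]  K=[0.6407; 0.2805]  nu=[-0.6232]  x^+=[2.6505, 0.9575]  P^+=[0.1657 -0.1150; -0.1150 0.4549]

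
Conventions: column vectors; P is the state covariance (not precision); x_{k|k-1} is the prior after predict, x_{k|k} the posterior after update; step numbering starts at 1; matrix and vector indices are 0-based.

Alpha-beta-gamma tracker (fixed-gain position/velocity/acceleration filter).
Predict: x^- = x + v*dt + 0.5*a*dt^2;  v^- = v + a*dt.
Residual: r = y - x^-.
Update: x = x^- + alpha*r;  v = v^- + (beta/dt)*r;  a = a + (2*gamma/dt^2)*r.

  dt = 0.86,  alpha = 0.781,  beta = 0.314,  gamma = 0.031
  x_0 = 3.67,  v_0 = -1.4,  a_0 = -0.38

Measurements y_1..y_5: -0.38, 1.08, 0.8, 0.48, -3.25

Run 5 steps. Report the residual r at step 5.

step 1: x_pred=2.3255  r=-2.7055  x^+=0.2125  v^+=-2.7146  a^+=-0.6068
step 2: x_pred=-2.3465  r=3.4265  x^+=0.3296  v^+=-1.9854  a^+=-0.3196
step 3: x_pred=-1.4960  r=2.2960  x^+=0.2972  v^+=-1.4219  a^+=-0.1271
step 4: x_pred=-0.9727  r=1.4527  x^+=0.1619  v^+=-1.0008  a^+=-0.0053
step 5: x_pred=-0.7008  r=-2.5492  x^+=-2.6917  v^+=-1.9361  a^+=-0.2190

resid = -2.5492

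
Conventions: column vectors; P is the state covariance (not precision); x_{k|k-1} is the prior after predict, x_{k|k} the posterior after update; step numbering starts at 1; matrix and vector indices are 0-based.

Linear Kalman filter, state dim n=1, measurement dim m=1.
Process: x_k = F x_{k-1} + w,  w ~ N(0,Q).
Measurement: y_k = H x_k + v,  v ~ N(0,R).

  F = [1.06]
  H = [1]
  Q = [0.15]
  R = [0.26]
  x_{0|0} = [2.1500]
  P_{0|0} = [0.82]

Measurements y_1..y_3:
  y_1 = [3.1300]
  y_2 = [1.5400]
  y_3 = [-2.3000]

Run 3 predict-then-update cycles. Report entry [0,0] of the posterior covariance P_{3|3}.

step 1: x^-=[2.2790]  P^-=[1.0714]  S=[1.3314]  K=[0.8047]  nu=[0.8510]  x^+=[2.9638]  P^+=[0.2092]
step 2: x^-=[3.1416]  P^-=[0.3851]  S=[0.6451]  K=[0.5970]  nu=[-1.6016]  x^+=[2.1855]  P^+=[0.1552]
step 3: x^-=[2.3167]  P^-=[0.3244]  S=[0.5844]  K=[0.5551]  nu=[-4.6167]  x^+=[-0.2460]  P^+=[0.1443]

P_post[0,0] = 0.1443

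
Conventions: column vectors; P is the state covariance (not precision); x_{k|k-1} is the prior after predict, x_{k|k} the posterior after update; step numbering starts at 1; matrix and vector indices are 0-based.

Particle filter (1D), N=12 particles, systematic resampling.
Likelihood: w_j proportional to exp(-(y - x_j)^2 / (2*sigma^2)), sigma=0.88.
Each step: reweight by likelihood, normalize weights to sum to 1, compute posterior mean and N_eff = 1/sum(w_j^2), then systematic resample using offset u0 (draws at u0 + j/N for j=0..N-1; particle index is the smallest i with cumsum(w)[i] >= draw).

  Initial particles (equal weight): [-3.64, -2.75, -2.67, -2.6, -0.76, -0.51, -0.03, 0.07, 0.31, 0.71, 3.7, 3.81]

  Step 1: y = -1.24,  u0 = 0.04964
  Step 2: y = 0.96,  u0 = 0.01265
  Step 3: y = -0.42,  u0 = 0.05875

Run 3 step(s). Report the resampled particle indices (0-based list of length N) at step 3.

resampled_idx = [0, 1, 2, 3, 4, 5, 6, 7, 8, 9, 10, 11]

step 1: w=[0.0071, 0.0673, 0.0783, 0.0888, 0.2526, 0.2078, 0.1139, 0.0968, 0.0622, 0.0252, 0.0000, 0.0000]  mean=-0.9083  Neff=6.5591  idx=[1, 2, 3, 4, 4, 4, 5, 5, 6, 6, 7, 8]
step 2: w=[0.0000, 0.0001, 0.0001, 0.0440, 0.0440, 0.0440, 0.0737, 0.0737, 0.1579, 0.1579, 0.1783, 0.2263]  mean=-0.1028  Neff=6.6870  idx=[3, 5, 6, 7, 8, 8, 9, 10, 10, 10, 11, 11]
step 3: w=[0.0880, 0.0880, 0.0943, 0.0943, 0.0859, 0.0859, 0.0859, 0.0812, 0.0812, 0.0812, 0.0672, 0.0672]  mean=-0.1789  Neff=11.8805  idx=[0, 1, 2, 3, 4, 5, 6, 7, 8, 9, 10, 11]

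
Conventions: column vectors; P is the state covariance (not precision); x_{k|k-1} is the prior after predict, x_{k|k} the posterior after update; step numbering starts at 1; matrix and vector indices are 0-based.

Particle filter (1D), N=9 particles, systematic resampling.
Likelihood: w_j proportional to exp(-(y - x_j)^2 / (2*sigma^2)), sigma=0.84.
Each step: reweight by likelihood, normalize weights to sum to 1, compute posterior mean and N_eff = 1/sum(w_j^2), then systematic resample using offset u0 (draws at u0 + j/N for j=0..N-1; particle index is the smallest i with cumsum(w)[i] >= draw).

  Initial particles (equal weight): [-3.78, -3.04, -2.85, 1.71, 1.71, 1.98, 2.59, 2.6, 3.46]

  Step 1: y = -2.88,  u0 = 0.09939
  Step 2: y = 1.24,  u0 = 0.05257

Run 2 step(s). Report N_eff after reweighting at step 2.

N_eff = 5.7406

step 1: w=[0.2214, 0.3859, 0.3927, 0.0000, 0.0000, 0.0000, 0.0000, 0.0000, 0.0000]  mean=-3.1292  Neff=2.8396  idx=[0, 0, 1, 1, 1, 2, 2, 2, 2]
step 2: w=[0.0005, 0.0005, 0.0651, 0.0651, 0.0651, 0.2009, 0.2009, 0.2009, 0.2009]  mean=-2.8880  Neff=5.7406  idx=[2, 4, 5, 5, 6, 7, 7, 8, 8]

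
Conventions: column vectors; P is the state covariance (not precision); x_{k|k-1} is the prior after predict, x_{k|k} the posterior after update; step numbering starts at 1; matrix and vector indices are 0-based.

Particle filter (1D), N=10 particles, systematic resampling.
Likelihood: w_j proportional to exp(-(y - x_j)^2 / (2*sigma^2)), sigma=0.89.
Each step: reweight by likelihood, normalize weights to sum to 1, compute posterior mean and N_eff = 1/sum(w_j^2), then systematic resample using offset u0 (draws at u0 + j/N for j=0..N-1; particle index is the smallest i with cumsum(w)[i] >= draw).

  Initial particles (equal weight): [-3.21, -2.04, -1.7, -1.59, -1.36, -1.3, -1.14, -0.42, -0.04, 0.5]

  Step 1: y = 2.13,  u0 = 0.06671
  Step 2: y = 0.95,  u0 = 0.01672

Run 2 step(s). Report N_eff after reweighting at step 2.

step 1: w=[0.0000, 0.0001, 0.0004, 0.0006, 0.0018, 0.0023, 0.0046, 0.0642, 0.1991, 0.7270]  mean=0.3162  Neff=1.7471  idx=[7, 8, 8, 9, 9, 9, 9, 9, 9, 9]
step 2: w=[0.0405, 0.0714, 0.0714, 0.1167, 0.1167, 0.1167, 0.1167, 0.1167, 0.1167, 0.1167]  mean=0.3856  Neff=9.3359  idx=[0, 2, 3, 4, 5, 5, 6, 7, 8, 9]

N_eff = 9.3359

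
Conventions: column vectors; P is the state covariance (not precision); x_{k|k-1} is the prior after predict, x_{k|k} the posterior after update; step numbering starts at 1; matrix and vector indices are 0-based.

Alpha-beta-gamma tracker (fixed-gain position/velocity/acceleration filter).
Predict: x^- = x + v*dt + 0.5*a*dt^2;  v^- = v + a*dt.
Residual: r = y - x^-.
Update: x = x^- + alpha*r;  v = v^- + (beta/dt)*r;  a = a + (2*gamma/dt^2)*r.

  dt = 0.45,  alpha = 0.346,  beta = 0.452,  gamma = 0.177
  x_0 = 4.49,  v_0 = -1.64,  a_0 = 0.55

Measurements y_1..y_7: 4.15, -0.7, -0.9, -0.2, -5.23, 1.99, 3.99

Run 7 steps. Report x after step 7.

step 1: x_pred=3.8077  r=0.3423  x^+=3.9261  v^+=-1.0487  a^+=1.1484
step 2: x_pred=3.5705  r=-4.2705  x^+=2.0929  v^+=-4.8214  a^+=-6.3171
step 3: x_pred=-0.7163  r=-0.1837  x^+=-0.7799  v^+=-7.8486  a^+=-6.6382
step 4: x_pred=-4.9838  r=4.7838  x^+=-3.3286  v^+=-6.0306  a^+=1.7247
step 5: x_pred=-5.8678  r=0.6378  x^+=-5.6471  v^+=-4.6139  a^+=2.8396
step 6: x_pred=-7.4359  r=9.4259  x^+=-4.1745  v^+=6.1317  a^+=19.3174
step 7: x_pred=0.5406  r=3.4494  x^+=1.7341  v^+=18.2892  a^+=25.3475

x_post = 1.7341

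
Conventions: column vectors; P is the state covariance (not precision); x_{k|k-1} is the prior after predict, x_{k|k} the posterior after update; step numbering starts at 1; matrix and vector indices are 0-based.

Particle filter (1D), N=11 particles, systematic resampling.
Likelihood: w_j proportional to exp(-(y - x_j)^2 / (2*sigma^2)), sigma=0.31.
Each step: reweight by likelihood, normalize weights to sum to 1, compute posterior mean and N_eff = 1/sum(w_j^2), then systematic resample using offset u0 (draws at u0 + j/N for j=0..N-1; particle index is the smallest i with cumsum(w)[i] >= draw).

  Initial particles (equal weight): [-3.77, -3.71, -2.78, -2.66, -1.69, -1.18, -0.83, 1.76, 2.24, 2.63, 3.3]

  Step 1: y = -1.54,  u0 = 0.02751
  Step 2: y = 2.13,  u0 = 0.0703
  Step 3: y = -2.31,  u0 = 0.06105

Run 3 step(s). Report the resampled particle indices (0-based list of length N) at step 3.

resampled_idx = [0, 1, 2, 3, 4, 5, 6, 7, 8, 9, 10]

step 1: w=[0.0000, 0.0000, 0.0002, 0.0010, 0.6037, 0.3458, 0.0493, 0.0000, 0.0000, 0.0000, 0.0000]  mean=-1.4725  Neff=2.0556  idx=[4, 4, 4, 4, 4, 4, 4, 5, 5, 5, 5]
step 2: w=[0.0000, 0.0000, 0.0000, 0.0000, 0.0000, 0.0000, 0.0000, 0.2500, 0.2500, 0.2500, 0.2500]  mean=-1.1800  Neff=4.0000  idx=[7, 7, 8, 8, 8, 9, 9, 9, 10, 10, 10]
step 3: w=[0.0909, 0.0909, 0.0909, 0.0909, 0.0909, 0.0909, 0.0909, 0.0909, 0.0909, 0.0909, 0.0909]  mean=-1.1800  Neff=11.0000  idx=[0, 1, 2, 3, 4, 5, 6, 7, 8, 9, 10]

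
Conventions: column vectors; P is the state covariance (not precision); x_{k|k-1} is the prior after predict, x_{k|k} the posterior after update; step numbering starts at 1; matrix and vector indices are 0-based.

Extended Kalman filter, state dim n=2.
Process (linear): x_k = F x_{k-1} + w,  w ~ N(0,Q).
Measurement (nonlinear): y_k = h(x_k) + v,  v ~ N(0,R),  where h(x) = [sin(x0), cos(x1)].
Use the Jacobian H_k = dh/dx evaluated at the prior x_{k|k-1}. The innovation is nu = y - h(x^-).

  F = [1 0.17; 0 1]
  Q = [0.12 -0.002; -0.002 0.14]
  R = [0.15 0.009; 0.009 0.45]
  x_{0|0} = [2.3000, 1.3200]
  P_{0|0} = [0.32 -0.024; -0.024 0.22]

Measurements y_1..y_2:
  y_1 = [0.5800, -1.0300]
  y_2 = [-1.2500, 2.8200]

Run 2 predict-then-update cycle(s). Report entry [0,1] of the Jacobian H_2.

step 1: x^-=[2.5244, 1.3200]  P^-=[0.4382 0.0114; 0.0114 0.3600]  H_jac=[-0.8155 0.0000; 0.0000 -0.9687]  S=[0.4414 0.0180; 0.0180 0.7878]  K=[-0.8097 0.0045; -0.0030 -0.4426]  nu=[0.0013, -1.2782]  x^+=[2.5176, 1.8857]  P^+=[0.1489 0.0054; 0.0054 0.2056]
step 2: x^-=[2.8382, 1.8857]  P^-=[0.2767 0.0384; 0.0384 0.3456]  H_jac=[-0.9543 0.0000; 0.0000 -0.9508]  S=[0.4020 0.0438; 0.0438 0.7625]  K=[-0.6557 -0.0102; -0.0444 -0.4285]  nu=[-1.5487, 3.1297]  x^+=[3.8219, 0.6136]  P^+=[0.1032 0.0110; 0.0110 0.2032]

H_jac[0,1] = 0.0000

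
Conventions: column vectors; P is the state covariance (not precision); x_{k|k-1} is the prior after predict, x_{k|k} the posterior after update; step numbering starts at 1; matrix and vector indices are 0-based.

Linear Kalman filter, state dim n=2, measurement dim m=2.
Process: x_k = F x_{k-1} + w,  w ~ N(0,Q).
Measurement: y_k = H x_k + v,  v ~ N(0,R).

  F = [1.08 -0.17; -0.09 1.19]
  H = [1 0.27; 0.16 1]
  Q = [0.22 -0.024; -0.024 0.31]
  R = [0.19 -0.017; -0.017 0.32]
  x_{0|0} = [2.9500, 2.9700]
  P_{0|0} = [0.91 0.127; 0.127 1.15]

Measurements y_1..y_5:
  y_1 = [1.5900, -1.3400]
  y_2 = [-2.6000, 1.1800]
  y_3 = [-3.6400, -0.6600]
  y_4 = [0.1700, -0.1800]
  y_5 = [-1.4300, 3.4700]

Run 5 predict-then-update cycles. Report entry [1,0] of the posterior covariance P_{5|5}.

P_post[1,0] = -0.0866

step 1: x^-=[2.6811, 3.2688]  P^-=[1.2680 -0.1799; -0.1799 1.9187]  S=[1.5007 0.5162; 0.5162 2.2136]  K=[0.8796 -0.1948; -0.0743 0.8711]  nu=[-1.9737, -5.0378]  x^+=[1.9263, -0.9729]  P^+=[0.1999 -0.1093; -0.1093 0.2975]
step 2: x^-=[2.2458, -1.3312]  P^-=[0.5019 -0.2457; -0.2457 0.7563]  S=[0.6144 0.0112; 0.0112 1.0105]  K=[0.7121 -0.1716; -0.0805 0.7104]  nu=[-4.4863, 2.1519]  x^+=[-1.3182, 0.5587]  P^+=[0.1634 -0.0931; -0.0931 0.2436]
step 3: x^-=[-1.5186, 0.7834]  P^-=[0.4518 -0.2103; -0.2103 0.6762]  S=[0.5775 0.0185; 0.0185 0.9405]  K=[0.6891 -0.1603; -0.0699 0.6846]  nu=[-2.3330, -1.2005]  x^+=[-2.9338, 0.1247]  P^+=[0.1575 -0.0882; -0.0882 0.2344]
step 4: x^-=[-3.1897, 0.4124]  P^-=[0.4428 -0.2014; -0.2014 0.6621]  S=[0.5723 0.0225; 0.0225 0.9289]  K=[0.6849 -0.1571; -0.0663 0.6796]  nu=[3.2483, -0.0820]  x^+=[-0.9520, 0.1413]  P^+=[0.1563 -0.0869; -0.0869 0.2325]
step 5: x^-=[-1.0522, 0.2538]  P^-=[0.4409 -0.1993; -0.1993 0.6591]  S=[0.5714 0.0236; 0.0236 0.9267]  K=[0.6840 -0.1564; -0.0654 0.6786]  nu=[-0.4463, 3.3846]  x^+=[-1.8867, 2.5796]  P^+=[0.1560 -0.0866; -0.0866 0.2321]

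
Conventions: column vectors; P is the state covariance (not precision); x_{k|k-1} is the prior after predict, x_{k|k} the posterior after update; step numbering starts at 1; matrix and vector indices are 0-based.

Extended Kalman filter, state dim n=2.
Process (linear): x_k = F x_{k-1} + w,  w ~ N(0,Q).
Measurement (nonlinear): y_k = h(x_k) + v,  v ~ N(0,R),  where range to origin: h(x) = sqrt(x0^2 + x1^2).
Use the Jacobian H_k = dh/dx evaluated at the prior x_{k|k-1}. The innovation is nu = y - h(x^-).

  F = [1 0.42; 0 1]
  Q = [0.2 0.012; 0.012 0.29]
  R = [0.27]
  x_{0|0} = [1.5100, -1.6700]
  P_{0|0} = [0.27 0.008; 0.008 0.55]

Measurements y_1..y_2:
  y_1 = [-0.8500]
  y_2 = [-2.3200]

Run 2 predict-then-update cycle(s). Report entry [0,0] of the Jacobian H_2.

step 1: x^-=[0.8086, -1.6700]  P^-=[0.5737 0.2510; 0.2510 0.8400]  H_jac=[0.4358 -0.9000]  S=[0.8625]  K=[0.0280; -0.7497]  nu=[-2.7055]  x^+=[0.7329, 0.3583]  P^+=[0.5731 0.2691; 0.2691 0.3552]
step 2: x^-=[0.8834, 0.3583]  P^-=[1.0618 0.4303; 0.4303 0.6452]  H_jac=[0.9267 0.3759]  S=[1.5726]  K=[0.7285; 0.4077]  nu=[-3.2733]  x^+=[-1.5011, -0.9763]  P^+=[0.2272 -0.0368; -0.0368 0.3837]

H_jac[0,0] = 0.9267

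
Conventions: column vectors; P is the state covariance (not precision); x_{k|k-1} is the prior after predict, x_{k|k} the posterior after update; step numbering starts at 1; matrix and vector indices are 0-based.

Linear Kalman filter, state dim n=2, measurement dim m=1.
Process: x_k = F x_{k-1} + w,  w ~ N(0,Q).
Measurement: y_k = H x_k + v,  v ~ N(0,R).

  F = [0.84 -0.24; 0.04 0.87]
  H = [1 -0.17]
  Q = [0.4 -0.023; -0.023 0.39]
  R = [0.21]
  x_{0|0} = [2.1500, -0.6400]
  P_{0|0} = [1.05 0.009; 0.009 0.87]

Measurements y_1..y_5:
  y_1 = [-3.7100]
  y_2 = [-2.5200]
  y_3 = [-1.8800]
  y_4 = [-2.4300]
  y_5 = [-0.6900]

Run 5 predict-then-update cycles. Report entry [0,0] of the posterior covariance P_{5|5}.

P_post[0,0] = 0.1547

step 1: x^-=[1.9596, -0.4708]  P^-=[1.1874 -0.1629; -0.1629 1.0508]  S=[1.4831]  K=[0.8193; -0.2303]  nu=[-5.7496]  x^+=[-2.7508, 0.8532]  P^+=[0.1919 0.1169; 0.1169 0.9722]
step 2: x^-=[-2.5155, 0.6322]  P^-=[0.5443 -0.1352; -0.1352 1.1343]  S=[0.8330]  K=[0.6810; -0.3938]  nu=[0.1030]  x^+=[-2.4454, 0.5917]  P^+=[0.1580 0.0882; 0.0882 1.0051]
step 3: x^-=[-2.1961, 0.4170]  P^-=[0.5338 -0.1640; -0.1640 1.1571]  S=[0.8330]  K=[0.6743; -0.4330]  nu=[0.3870]  x^+=[-1.9352, 0.2494]  P^+=[0.1551 0.0792; 0.0792 1.0010]
step 4: x^-=[-1.6854, 0.1396]  P^-=[0.5351 -0.1696; -0.1696 1.1534]  S=[0.8361]  K=[0.6745; -0.4374]  nu=[-0.7209]  x^+=[-2.1716, 0.4549]  P^+=[0.1547 0.0770; 0.0770 0.9934]
step 5: x^-=[-1.9333, 0.3089]  P^-=[0.5353 -0.1697; -0.1697 1.1475]  S=[0.8362]  K=[0.6747; -0.4362]  nu=[1.2958]  x^+=[-1.0590, -0.2564]  P^+=[0.1547 0.0764; 0.0764 0.9884]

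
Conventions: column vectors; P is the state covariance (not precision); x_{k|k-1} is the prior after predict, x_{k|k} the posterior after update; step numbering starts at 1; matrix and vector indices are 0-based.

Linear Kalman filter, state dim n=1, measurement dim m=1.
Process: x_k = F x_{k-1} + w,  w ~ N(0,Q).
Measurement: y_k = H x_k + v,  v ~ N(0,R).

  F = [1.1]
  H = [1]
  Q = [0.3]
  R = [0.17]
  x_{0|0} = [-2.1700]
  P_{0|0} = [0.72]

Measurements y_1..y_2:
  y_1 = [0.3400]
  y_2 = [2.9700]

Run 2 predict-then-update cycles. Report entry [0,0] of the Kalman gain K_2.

step 1: x^-=[-2.3870]  P^-=[1.1712]  S=[1.3412]  K=[0.8732]  nu=[2.7270]  x^+=[-0.0057]  P^+=[0.1485]
step 2: x^-=[-0.0062]  P^-=[0.4796]  S=[0.6496]  K=[0.7383]  nu=[2.9762]  x^+=[2.1912]  P^+=[0.1255]

K[0,0] = 0.7383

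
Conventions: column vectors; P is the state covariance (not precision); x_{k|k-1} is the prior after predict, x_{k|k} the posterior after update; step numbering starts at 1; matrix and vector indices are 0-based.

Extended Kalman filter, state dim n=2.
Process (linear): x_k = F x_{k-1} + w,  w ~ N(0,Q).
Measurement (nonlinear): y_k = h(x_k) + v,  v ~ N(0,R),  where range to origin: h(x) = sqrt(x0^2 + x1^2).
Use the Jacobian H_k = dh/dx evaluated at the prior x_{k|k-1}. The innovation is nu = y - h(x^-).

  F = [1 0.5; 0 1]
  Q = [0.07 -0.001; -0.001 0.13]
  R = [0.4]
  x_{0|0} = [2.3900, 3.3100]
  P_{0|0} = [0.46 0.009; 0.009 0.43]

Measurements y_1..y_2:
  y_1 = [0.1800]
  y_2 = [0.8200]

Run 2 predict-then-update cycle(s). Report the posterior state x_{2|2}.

x_post = [1.3253, 0.6200]

step 1: x^-=[4.0450, 3.3100]  P^-=[0.6465 0.2230; 0.2230 0.5600]  H_jac=[0.7739 0.6333]  S=[1.2304]  K=[0.5214; 0.4285]  nu=[-5.0467]  x^+=[1.4135, 1.1475]  P^+=[0.3120 -0.0519; -0.0519 0.3341]
step 2: x^-=[1.9873, 1.1475]  P^-=[0.4136 0.1141; 0.1141 0.4641]  H_jac=[0.8660 0.5000]  S=[0.9251]  K=[0.4489; 0.3577]  nu=[-1.4748]  x^+=[1.3253, 0.6200]  P^+=[0.2272 -0.0344; -0.0344 0.3457]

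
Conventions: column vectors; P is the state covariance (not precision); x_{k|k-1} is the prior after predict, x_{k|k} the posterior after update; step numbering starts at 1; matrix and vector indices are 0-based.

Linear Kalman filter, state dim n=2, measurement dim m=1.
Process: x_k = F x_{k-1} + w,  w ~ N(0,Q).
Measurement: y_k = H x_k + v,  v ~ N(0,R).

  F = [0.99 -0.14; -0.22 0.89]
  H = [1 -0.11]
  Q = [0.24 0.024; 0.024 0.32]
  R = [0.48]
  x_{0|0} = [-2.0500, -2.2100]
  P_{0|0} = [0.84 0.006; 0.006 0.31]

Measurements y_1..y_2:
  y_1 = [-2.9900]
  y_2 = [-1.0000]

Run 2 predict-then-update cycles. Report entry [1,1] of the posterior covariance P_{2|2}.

step 1: x^-=[-1.7201, -1.5159]  P^-=[1.0677 -0.1921; -0.1921 0.6039]  S=[1.5973]  K=[0.6817; -0.1619]  nu=[-1.4366]  x^+=[-2.6994, -1.2834]  P^+=[0.3255 -0.0159; -0.0159 0.5620]
step 2: x^-=[-2.4928, -0.5483]  P^-=[0.5744 -0.1314; -0.1314 0.7871]  S=[1.0928]  K=[0.5388; -0.1995]  nu=[1.4325]  x^+=[-1.7209, -0.8340]  P^+=[0.2571 -0.0139; -0.0139 0.7437]

P_post[1,1] = 0.7437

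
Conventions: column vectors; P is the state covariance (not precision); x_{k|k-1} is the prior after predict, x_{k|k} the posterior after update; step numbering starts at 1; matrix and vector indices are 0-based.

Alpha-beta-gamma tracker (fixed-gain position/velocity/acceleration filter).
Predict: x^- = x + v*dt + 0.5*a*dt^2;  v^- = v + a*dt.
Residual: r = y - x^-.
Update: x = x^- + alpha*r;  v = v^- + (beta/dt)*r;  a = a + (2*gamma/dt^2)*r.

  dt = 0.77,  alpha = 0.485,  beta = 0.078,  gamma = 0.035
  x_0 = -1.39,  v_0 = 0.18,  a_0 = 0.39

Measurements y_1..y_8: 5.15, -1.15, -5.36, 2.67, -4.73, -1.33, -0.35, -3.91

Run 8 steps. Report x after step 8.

step 1: x_pred=-1.1358  r=6.2858  x^+=1.9128  v^+=1.1170  a^+=1.1321
step 2: x_pred=3.1086  r=-4.2586  x^+=1.0432  v^+=1.5574  a^+=0.6293
step 3: x_pred=2.4289  r=-7.7889  x^+=-1.3487  v^+=1.2530  a^+=-0.2902
step 4: x_pred=-0.4700  r=3.1400  x^+=1.0529  v^+=1.3476  a^+=0.0805
step 5: x_pred=2.1144  r=-6.8444  x^+=-1.2051  v^+=0.7162  a^+=-0.7276
step 6: x_pred=-0.8694  r=-0.4606  x^+=-1.0928  v^+=0.1093  a^+=-0.7820
step 7: x_pred=-1.2405  r=0.8905  x^+=-0.8086  v^+=-0.4027  a^+=-0.6769
step 8: x_pred=-1.3193  r=-2.5907  x^+=-2.5758  v^+=-1.1863  a^+=-0.9827

x_post = -2.5758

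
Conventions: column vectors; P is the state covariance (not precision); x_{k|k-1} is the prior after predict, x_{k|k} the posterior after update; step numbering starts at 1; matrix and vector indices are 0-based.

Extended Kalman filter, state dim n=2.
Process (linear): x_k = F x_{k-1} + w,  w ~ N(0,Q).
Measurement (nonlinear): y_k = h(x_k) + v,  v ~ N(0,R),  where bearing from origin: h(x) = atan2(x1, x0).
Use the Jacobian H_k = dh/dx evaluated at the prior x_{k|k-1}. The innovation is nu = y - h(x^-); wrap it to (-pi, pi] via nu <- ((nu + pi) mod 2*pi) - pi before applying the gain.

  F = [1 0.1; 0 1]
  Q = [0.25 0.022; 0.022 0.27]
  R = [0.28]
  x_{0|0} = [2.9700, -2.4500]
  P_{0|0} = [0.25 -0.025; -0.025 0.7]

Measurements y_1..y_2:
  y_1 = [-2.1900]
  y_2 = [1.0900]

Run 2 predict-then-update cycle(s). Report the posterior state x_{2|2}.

x_post = [3.0487, -2.2868]

step 1: x^-=[2.7250, -2.4500]  P^-=[0.5020 0.0670; 0.0670 0.9700]  H_jac=[0.1825 0.2029]  S=[0.3416]  K=[0.3079; 0.6120]  nu=[-1.4577]  x^+=[2.2762, -3.3421]  P^+=[0.4696 0.0026; 0.0026 0.8421]
step 2: x^-=[1.9420, -3.3421]  P^-=[0.7286 0.1088; 0.1088 1.1121]  H_jac=[0.2237 0.1300]  S=[0.3416]  K=[0.5185; 0.4944]  nu=[2.1344]  x^+=[3.0487, -2.2868]  P^+=[0.6367 0.0213; 0.0213 1.0285]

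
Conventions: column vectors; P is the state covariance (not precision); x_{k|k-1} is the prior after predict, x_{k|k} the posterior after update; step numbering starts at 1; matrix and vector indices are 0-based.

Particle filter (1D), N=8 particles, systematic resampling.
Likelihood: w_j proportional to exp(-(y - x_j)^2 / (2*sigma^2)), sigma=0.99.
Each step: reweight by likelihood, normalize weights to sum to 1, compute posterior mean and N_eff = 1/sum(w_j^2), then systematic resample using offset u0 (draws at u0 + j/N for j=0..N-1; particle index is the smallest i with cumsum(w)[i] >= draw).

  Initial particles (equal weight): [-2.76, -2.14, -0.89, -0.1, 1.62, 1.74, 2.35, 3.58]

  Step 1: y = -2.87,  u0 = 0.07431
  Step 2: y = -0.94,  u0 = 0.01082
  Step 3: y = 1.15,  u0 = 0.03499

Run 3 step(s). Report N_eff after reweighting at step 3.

step 1: w=[0.5200, 0.3987, 0.0708, 0.0104, 0.0000, 0.0000, 0.0000, 0.0000]  mean=-2.3525  Neff=2.3015  idx=[0, 0, 0, 0, 1, 1, 1, 2]
step 2: w=[0.0581, 0.0581, 0.0581, 0.0581, 0.1510, 0.1510, 0.1510, 0.3145]  mean=-1.8910  Neff=5.5301  idx=[0, 2, 4, 5, 5, 6, 7, 7]
step 3: w=[0.0016, 0.0016, 0.0156, 0.0156, 0.0156, 0.0156, 0.4672, 0.4672]  mean=-0.9740  Neff=2.2857  idx=[4, 6, 6, 6, 7, 7, 7, 7]

N_eff = 2.2857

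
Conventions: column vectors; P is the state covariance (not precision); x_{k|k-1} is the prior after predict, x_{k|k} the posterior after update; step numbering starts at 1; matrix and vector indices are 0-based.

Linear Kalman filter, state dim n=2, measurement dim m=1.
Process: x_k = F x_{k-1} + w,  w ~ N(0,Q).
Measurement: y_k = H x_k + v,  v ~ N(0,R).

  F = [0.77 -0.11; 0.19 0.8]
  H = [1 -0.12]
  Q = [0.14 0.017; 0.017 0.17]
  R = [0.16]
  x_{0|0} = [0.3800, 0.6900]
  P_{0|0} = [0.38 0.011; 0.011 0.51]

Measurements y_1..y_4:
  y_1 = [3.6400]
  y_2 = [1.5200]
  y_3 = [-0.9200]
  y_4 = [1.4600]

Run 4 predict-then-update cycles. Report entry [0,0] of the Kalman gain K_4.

step 1: x^-=[0.2167, 0.6242]  P^-=[0.3696 0.0343; 0.0343 0.5135]  S=[0.5288]  K=[0.6912; -0.0517]  nu=[3.4982]  x^+=[2.6347, 0.4432]  P^+=[0.1170 0.0532; 0.0532 0.5120]
step 2: x^-=[1.9800, 0.8552]  P^-=[0.2065 0.0207; 0.0207 0.5181]  S=[0.3690]  K=[0.5530; -0.1124]  nu=[-0.3573]  x^+=[1.7824, 0.8953]  P^+=[0.0937 0.0436; 0.0436 0.5134]
step 3: x^-=[1.2739, 1.0549]  P^-=[0.1944 0.0115; 0.0115 0.5152]  S=[0.3590]  K=[0.5375; -0.1402]  nu=[-2.0673]  x^+=[0.1626, 1.3448]  P^+=[0.0906 0.0386; 0.0386 0.5082]
step 4: x^-=[-0.0227, 1.1067]  P^-=[0.1934 0.0085; 0.0085 0.5102]  S=[0.3587]  K=[0.5363; -0.1471]  nu=[1.6155]  x^+=[0.8436, 0.8691]  P^+=[0.0902 0.0368; 0.0368 0.5025]

K[0,0] = 0.5363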